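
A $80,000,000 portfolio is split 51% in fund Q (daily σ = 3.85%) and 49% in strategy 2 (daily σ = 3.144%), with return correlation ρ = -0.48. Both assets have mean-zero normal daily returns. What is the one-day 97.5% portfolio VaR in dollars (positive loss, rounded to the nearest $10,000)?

σ_p² = 0.51²·3.85² + 0.49²·3.144² + 2·-0.48·0.51·0.49·3.85·3.144 = 3.3248 (%²).
σ_p = √3.3248 = 1.823%.
At 97.5%, z = 1.960.
VaR = 1.960 × 1.823% = 3.573%; on $80,000,000 that is $2,858,400.

$2,860,000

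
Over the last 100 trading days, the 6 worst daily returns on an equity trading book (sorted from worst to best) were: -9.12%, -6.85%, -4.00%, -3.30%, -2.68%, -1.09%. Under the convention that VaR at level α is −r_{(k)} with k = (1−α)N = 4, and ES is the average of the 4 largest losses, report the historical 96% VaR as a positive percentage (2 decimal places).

3.30%

k = 4; the 4th lowest return is -3.30%, so VaR = 3.30%.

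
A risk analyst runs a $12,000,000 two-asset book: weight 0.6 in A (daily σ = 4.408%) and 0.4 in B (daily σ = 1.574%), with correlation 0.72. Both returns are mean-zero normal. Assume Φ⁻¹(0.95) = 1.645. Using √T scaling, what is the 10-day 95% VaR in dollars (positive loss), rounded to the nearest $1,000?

$1,953,000

σ_p = √(0.6²·4.408² + 0.4²·1.574² + 2·0.72·0.6·0.4·4.408·1.574) = 3.129%.
σ_{10d} = 3.129% × √10 = 9.895%.
VaR = 1.645 × 9.895% = 16.277%; on $12,000,000 that is $1,953,240.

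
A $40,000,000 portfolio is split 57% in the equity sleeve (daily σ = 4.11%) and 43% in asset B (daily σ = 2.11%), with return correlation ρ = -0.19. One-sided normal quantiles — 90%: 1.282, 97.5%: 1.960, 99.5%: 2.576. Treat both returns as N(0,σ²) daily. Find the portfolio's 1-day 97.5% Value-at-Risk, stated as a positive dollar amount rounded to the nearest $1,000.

$1,839,000

σ_p² = 0.57²·4.11² + 0.43²·2.11² + 2·-0.19·0.57·0.43·4.11·2.11 = 5.5037 (%²).
σ_p = √5.5037 = 2.346%.
VaR = 1.960 × 2.346% = 4.598%; on $40,000,000 that is $1,839,200.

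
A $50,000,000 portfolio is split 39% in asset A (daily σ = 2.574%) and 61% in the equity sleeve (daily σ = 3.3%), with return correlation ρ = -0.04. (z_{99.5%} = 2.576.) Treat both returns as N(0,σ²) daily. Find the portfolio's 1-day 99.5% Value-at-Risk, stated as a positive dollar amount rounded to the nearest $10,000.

$2,850,000

σ_p² = 0.39²·2.574² + 0.61²·3.3² + 2·-0.04·0.39·0.61·2.574·3.3 = 4.8982 (%²).
σ_p = √4.8982 = 2.213%.
VaR = 2.576 × 2.213% = 5.701%; on $50,000,000 that is $2,850,500.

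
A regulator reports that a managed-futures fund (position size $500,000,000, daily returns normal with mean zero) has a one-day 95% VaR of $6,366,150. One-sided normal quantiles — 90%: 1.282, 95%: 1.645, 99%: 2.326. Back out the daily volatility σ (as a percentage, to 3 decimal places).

0.774%

VaR as a fraction: $6,366,150 / $500,000,000 = 1.273%.
σ = VaR / z = 1.273% / 1.645 = 0.774%.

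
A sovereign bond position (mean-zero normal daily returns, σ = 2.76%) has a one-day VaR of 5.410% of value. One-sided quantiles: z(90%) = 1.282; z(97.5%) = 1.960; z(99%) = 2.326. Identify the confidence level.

97.5%

Implied z = VaR/σ = 5.410 / 2.76 = 1.960.
This matches z(97.5%) = 1.960.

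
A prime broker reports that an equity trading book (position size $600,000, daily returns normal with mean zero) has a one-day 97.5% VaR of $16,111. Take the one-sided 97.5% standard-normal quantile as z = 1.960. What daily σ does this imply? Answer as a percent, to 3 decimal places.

1.370%

VaR as a fraction: $16,111 / $600,000 = 2.685%.
σ = VaR / z = 2.685% / 1.960 = 1.370%.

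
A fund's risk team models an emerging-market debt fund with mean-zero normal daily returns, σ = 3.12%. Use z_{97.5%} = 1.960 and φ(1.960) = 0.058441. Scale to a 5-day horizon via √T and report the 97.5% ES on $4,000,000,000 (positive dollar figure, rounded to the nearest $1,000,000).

σ_{5d} = 3.12% × √5 = 6.977%.
ES multiplier = φ(z)/(1−α) = 0.058441/0.025 = 2.338.
ES = 6.977% × 2.338 = 16.312%; on $4,000,000,000: $652,480,000.

$652,000,000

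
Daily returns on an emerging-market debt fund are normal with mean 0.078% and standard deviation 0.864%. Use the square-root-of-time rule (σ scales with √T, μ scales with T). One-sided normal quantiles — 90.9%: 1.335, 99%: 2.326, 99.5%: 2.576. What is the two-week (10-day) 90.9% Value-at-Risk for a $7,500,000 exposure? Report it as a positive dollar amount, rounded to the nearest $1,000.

$215,000

σ_{10d} = 0.864% × √10 = 2.732%; μ_{10d} = 10 × 0.078% = 0.780%.
VaR = −(0.780%) + 1.335 × 2.732% = 2.867%.
On $7,500,000: 0.02867 × $7,500,000 = $215,025.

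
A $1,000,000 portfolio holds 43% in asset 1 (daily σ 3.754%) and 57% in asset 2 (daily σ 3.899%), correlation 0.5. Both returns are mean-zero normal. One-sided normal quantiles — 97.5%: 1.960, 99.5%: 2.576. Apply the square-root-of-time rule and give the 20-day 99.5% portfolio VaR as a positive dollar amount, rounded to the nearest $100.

σ_p = √(0.43²·3.754² + 0.57²·3.899² + 2·0.5·0.43·0.57·3.754·3.899) = 3.337%.
σ_{20d} = 3.337% × √20 = 14.924%.
VaR = 2.576 × 14.924% = 38.444%; on $1,000,000 that is $384,440.

$384,400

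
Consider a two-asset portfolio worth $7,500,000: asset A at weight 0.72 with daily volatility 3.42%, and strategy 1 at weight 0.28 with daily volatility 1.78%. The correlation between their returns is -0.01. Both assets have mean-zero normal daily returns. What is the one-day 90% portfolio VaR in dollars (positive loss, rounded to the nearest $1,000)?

$241,000

σ_p² = 0.72²·3.42² + 0.28²·1.78² + 2·-0.01·0.72·0.28·3.42·1.78 = 6.2873 (%²).
σ_p = √6.2873 = 2.507%.
At 90%, z = 1.282.
VaR = 1.282 × 2.507% = 3.214%; on $7,500,000 that is $241,050.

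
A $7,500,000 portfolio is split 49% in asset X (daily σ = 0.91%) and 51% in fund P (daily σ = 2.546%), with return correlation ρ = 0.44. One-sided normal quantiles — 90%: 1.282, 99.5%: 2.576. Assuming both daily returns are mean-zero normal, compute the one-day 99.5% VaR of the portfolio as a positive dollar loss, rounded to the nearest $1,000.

σ_p² = 0.49²·0.91² + 0.51²·2.546² + 2·0.44·0.49·0.51·0.91·2.546 = 2.3943 (%²).
σ_p = √2.3943 = 1.547%.
VaR = 2.576 × 1.547% = 3.985%; on $7,500,000 that is $298,875.

$299,000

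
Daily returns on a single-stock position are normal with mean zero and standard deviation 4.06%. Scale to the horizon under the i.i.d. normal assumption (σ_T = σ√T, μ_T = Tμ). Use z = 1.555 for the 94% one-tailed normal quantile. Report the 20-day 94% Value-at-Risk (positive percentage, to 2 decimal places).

28.23%

σ_{20d} = 4.06% × √20 = 18.157%.
VaR = 1.555 × 18.157% = 28.234%.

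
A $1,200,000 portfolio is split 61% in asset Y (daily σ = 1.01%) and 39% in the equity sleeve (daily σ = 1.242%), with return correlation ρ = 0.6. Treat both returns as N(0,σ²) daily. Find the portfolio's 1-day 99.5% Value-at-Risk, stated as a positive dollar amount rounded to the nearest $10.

σ_p² = 0.61²·1.01² + 0.39²·1.242² + 2·0.6·0.61·0.39·1.01·1.242 = 0.9723 (%²).
σ_p = √0.9723 = 0.986%.
At 99.5%, z = 2.576.
VaR = 2.576 × 0.986% = 2.540%; on $1,200,000 that is $30,480.

$30,480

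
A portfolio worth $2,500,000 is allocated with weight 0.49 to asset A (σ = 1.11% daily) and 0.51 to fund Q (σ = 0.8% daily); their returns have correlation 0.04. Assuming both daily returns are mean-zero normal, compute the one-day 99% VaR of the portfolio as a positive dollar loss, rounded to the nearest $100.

$40,300

σ_p² = 0.49²·1.11² + 0.51²·0.8² + 2·0.04·0.49·0.51·1.11·0.8 = 0.4800 (%²).
σ_p = √0.4800 = 0.693%.
At 99%, z = 2.326.
VaR = 2.326 × 0.693% = 1.612%; on $2,500,000 that is $40,300.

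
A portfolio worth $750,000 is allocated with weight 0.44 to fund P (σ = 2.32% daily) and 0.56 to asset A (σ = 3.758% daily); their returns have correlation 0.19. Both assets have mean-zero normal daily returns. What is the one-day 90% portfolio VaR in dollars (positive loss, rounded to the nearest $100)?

σ_p² = 0.44²·2.32² + 0.56²·3.758² + 2·0.19·0.44·0.56·2.32·3.758 = 6.2872 (%²).
σ_p = √6.2872 = 2.507%.
At 90%, z = 1.282.
VaR = 1.282 × 2.507% = 3.214%; on $750,000 that is $24,105.

$24,100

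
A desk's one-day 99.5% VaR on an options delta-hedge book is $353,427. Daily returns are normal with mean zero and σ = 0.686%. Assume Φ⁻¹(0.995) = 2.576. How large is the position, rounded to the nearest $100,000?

VaR as a fraction of value: z·σ = 2.576 × 0.686% = 1.76714%.
Position = $353,427 / 0.0176714 = $19,999,989.

$20,000,000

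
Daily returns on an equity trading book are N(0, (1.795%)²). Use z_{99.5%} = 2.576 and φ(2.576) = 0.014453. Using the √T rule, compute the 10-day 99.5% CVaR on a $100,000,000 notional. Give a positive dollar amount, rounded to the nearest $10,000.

σ_{10d} = 1.795% × √10 = 5.676%.
ES multiplier = φ(z)/(1−α) = 0.014453/0.005 = 2.891.
ES = 5.676% × 2.891 = 16.409%; on $100,000,000: $16,409,000.

$16,410,000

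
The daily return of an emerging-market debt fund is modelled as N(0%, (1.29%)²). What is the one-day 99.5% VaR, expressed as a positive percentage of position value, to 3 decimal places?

At 99.5% one-sided, z = 2.576.
VaR = z·σ = 2.576 × 1.29% = 3.323%.

3.323%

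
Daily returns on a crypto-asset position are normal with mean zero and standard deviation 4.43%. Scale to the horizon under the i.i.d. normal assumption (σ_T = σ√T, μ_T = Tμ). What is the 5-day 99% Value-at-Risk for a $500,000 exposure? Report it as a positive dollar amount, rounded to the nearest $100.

At 99%, z = 2.326.
σ_{5d} = 4.43% × √5 = 9.906%.
VaR = 2.326 × 9.906% = 23.041%.
On $500,000: 0.23041 × $500,000 = $115,205.

$115,200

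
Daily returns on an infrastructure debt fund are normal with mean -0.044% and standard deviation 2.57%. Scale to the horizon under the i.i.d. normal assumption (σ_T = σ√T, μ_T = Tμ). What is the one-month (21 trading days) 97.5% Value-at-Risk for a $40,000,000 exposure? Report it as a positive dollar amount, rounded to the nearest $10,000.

$9,600,000

At 97.5%, z = 1.960.
σ_{21d} = 2.57% × √21 = 11.777%; μ_{21d} = 21 × -0.044% = -0.924%.
VaR = −(-0.924%) + 1.960 × 11.777% = 24.007%.
On $40,000,000: 0.24007 × $40,000,000 = $9,602,800.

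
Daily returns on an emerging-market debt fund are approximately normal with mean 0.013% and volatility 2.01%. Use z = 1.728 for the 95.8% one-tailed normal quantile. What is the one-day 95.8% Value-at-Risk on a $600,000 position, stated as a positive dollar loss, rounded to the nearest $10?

VaR = −μ + z·σ = −(0.013%) + 1.728 × 2.01% = 3.460%.
On $600,000: 0.03460 × $600,000 = $20,760.

$20,760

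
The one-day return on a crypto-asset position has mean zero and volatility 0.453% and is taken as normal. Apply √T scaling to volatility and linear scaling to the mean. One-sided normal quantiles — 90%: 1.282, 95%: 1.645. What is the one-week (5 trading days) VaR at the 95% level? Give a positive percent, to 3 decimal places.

σ_{5d} = 0.453% × √5 = 1.013%.
VaR = 1.645 × 1.013% = 1.666%.

1.666%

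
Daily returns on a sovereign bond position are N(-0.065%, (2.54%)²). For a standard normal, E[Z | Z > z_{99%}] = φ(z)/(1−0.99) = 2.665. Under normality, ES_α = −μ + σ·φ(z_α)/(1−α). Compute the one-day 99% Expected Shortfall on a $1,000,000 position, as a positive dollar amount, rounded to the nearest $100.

$68,300

ES = −(-0.065%) + 2.54% × 2.665 = 6.834%.
On $1,000,000: 0.06834 × $1,000,000 = $68,340.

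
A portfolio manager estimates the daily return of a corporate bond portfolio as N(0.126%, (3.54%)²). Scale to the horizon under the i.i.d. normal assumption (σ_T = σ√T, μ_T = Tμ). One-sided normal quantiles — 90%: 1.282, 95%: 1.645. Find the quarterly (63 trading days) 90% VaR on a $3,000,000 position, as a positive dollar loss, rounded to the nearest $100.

$842,500

σ_{63d} = 3.54% × √63 = 28.098%; μ_{63d} = 63 × 0.126% = 7.938%.
VaR = −(7.938%) + 1.282 × 28.098% = 28.084%.
On $3,000,000: 0.28084 × $3,000,000 = $842,520.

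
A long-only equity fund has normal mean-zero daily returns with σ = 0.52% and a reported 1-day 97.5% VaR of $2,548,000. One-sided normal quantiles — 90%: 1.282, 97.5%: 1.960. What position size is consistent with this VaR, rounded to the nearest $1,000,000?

VaR as a fraction of value: z·σ = 1.960 × 0.52% = 1.0192%.
Position = $2,548,000 / 0.010192 = $250,000,000.

$250,000,000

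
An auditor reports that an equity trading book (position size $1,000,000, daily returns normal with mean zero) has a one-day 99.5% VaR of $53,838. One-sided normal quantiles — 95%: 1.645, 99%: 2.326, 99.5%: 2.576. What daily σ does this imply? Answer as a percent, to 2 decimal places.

VaR as a fraction: $53,838 / $1,000,000 = 5.384%.
σ = VaR / z = 5.384% / 2.576 = 2.090%.

2.09%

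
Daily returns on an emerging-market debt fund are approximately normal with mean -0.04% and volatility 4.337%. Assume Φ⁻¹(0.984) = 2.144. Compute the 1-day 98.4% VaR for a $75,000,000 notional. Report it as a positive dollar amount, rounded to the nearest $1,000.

$7,004,000

VaR = −μ + z·σ = −(-0.04%) + 2.144 × 4.337% = 9.339%.
On $75,000,000: 0.09339 × $75,000,000 = $7,004,250.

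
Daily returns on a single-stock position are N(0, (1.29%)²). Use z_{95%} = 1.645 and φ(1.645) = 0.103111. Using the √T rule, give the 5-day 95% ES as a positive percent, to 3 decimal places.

σ_{5d} = 1.29% × √5 = 2.885%.
ES multiplier = φ(z)/(1−α) = 0.103111/0.05 = 2.062.
ES = 2.885% × 2.062 = 5.949%.

5.949%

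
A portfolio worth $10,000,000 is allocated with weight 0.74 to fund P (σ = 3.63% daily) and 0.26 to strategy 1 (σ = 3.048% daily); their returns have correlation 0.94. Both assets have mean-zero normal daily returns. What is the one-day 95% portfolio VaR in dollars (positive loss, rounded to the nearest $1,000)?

σ_p² = 0.74²·3.63² + 0.26²·3.048² + 2·0.94·0.74·0.26·3.63·3.048 = 11.8458 (%²).
σ_p = √11.8458 = 3.442%.
At 95%, z = 1.645.
VaR = 1.645 × 3.442% = 5.662%; on $10,000,000 that is $566,200.

$566,000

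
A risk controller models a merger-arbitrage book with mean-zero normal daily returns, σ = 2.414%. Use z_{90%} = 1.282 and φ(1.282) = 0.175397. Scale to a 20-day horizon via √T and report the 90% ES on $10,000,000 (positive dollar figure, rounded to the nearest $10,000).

σ_{20d} = 2.414% × √20 = 10.796%.
ES multiplier = φ(z)/(1−α) = 0.175397/0.1 = 1.754.
ES = 10.796% × 1.754 = 18.936%; on $10,000,000: $1,893,600.

$1,890,000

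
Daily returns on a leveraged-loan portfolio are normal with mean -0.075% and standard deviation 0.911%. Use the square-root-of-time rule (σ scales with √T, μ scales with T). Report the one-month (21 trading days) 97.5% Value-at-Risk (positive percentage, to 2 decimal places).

9.76%

At 97.5%, z = 1.960.
σ_{21d} = 0.911% × √21 = 4.175%; μ_{21d} = 21 × -0.075% = -1.575%.
VaR = −(-1.575%) + 1.960 × 4.175% = 9.758%.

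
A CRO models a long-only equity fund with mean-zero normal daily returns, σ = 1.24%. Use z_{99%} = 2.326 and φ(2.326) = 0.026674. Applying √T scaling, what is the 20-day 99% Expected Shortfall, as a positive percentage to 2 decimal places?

14.79%

σ_{20d} = 1.24% × √20 = 5.545%.
ES multiplier = φ(z)/(1−α) = 0.026674/0.01 = 2.667.
ES = 5.545% × 2.667 = 14.789%.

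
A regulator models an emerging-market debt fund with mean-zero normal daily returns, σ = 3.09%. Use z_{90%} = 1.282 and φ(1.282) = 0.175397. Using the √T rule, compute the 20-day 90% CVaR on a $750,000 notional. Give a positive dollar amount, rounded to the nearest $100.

σ_{20d} = 3.09% × √20 = 13.819%.
ES multiplier = φ(z)/(1−α) = 0.175397/0.1 = 1.754.
ES = 13.819% × 1.754 = 24.239%; on $750,000: $181,792.

$181,800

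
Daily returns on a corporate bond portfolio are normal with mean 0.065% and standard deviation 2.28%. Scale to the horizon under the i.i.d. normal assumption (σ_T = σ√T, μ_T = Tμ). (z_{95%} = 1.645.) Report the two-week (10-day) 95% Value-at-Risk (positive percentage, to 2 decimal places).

σ_{10d} = 2.28% × √10 = 7.210%; μ_{10d} = 10 × 0.065% = 0.650%.
VaR = −(0.650%) + 1.645 × 7.210% = 11.210%.

11.21%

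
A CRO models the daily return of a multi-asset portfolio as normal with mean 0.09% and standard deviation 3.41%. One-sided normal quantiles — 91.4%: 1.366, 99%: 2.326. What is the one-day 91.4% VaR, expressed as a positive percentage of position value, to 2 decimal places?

4.57%

VaR = −μ + z·σ = −(0.09%) + 1.366 × 3.41% = 4.568%.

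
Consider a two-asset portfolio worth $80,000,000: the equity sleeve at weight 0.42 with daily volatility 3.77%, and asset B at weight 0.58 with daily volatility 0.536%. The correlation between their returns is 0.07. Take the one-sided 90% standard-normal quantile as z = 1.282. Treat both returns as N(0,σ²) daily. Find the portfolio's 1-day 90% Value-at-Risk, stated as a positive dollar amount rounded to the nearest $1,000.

$1,677,000

σ_p² = 0.42²·3.77² + 0.58²·0.536² + 2·0.07·0.42·0.58·3.77·0.536 = 2.6727 (%²).
σ_p = √2.6727 = 1.635%.
VaR = 1.282 × 1.635% = 2.096%; on $80,000,000 that is $1,676,800.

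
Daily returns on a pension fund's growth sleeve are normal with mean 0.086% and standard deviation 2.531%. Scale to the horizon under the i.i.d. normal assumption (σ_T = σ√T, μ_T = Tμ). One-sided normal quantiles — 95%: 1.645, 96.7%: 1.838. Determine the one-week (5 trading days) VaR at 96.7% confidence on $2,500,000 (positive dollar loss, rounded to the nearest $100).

σ_{5d} = 2.531% × √5 = 5.659%; μ_{5d} = 5 × 0.086% = 0.430%.
VaR = −(0.430%) + 1.838 × 5.659% = 9.971%.
On $2,500,000: 0.09971 × $2,500,000 = $249,275.

$249,300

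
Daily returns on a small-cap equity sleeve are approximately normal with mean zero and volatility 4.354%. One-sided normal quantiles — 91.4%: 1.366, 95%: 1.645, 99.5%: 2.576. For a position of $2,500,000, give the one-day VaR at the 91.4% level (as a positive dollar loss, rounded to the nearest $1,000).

$149,000

VaR = z·σ = 1.366 × 4.354% = 5.948%.
On $2,500,000: 0.05948 × $2,500,000 = $148,700.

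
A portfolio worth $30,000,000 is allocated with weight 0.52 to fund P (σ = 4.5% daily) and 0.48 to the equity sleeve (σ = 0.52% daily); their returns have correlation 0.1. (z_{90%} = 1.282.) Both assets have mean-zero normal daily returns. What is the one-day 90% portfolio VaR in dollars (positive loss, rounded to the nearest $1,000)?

$915,000

σ_p² = 0.52²·4.5² + 0.48²·0.52² + 2·0.1·0.52·0.48·4.5·0.52 = 5.6547 (%²).
σ_p = √5.6547 = 2.378%.
VaR = 1.282 × 2.378% = 3.049%; on $30,000,000 that is $914,700.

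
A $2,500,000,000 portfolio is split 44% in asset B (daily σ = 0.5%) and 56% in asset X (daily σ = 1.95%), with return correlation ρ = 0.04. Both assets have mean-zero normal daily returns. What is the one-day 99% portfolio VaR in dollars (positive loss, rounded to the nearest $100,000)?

σ_p² = 0.44²·0.5² + 0.56²·1.95² + 2·0.04·0.44·0.56·0.5·1.95 = 1.2601 (%²).
σ_p = √1.2601 = 1.123%.
At 99%, z = 2.326.
VaR = 2.326 × 1.123% = 2.612%; on $2,500,000,000 that is $65,300,000.

$65,300,000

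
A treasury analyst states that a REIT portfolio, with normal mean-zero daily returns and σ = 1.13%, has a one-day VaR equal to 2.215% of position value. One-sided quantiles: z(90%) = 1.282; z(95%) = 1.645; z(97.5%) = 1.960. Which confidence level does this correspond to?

97.5%

Implied z = VaR/σ = 2.215 / 1.13 = 1.960.
This matches z(97.5%) = 1.960.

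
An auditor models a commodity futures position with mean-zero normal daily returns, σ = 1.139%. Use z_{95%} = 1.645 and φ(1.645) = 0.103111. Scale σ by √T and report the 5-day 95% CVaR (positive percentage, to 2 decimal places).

5.25%

σ_{5d} = 1.139% × √5 = 2.547%.
ES multiplier = φ(z)/(1−α) = 0.103111/0.05 = 2.062.
ES = 2.547% × 2.062 = 5.252%.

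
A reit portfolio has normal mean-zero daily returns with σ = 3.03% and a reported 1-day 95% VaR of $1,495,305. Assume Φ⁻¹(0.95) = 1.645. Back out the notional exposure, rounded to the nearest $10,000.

VaR as a fraction of value: z·σ = 1.645 × 3.03% = 4.98435%.
Position = $1,495,305 / 0.0498435 = $30,000,000.

$30,000,000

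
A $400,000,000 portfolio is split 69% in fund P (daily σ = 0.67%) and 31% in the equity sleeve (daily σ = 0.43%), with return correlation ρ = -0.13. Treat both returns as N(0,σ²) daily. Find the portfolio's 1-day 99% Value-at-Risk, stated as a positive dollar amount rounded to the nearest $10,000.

$4,320,000

σ_p² = 0.69²·0.67² + 0.31²·0.43² + 2·-0.13·0.69·0.31·0.67·0.43 = 0.2155 (%²).
σ_p = √0.2155 = 0.464%.
At 99%, z = 2.326.
VaR = 2.326 × 0.464% = 1.079%; on $400,000,000 that is $4,316,000.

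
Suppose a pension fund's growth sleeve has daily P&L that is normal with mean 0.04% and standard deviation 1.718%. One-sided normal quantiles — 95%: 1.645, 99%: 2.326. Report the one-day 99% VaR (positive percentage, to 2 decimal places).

3.96%

VaR = −μ + z·σ = −(0.04%) + 2.326 × 1.718% = 3.956%.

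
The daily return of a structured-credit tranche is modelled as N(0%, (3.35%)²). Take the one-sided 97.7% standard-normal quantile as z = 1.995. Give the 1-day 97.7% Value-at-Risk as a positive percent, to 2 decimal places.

VaR = z·σ = 1.995 × 3.35% = 6.683%.

6.68%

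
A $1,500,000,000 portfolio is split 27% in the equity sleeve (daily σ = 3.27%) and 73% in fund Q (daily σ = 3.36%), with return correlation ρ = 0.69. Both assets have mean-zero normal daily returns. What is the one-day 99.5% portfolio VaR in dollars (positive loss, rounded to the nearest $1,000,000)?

σ_p² = 0.27²·3.27² + 0.73²·3.36² + 2·0.69·0.27·0.73·3.27·3.36 = 9.7842 (%²).
σ_p = √9.7842 = 3.128%.
At 99.5%, z = 2.576.
VaR = 2.576 × 3.128% = 8.058%; on $1,500,000,000 that is $120,870,000.

$121,000,000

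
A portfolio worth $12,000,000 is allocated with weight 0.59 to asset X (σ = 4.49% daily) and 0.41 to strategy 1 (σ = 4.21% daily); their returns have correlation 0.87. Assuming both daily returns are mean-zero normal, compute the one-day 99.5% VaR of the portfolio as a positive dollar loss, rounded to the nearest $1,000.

σ_p² = 0.59²·4.49² + 0.41²·4.21² + 2·0.87·0.59·0.41·4.49·4.21 = 17.9535 (%²).
σ_p = √17.9535 = 4.237%.
At 99.5%, z = 2.576.
VaR = 2.576 × 4.237% = 10.915%; on $12,000,000 that is $1,309,800.

$1,310,000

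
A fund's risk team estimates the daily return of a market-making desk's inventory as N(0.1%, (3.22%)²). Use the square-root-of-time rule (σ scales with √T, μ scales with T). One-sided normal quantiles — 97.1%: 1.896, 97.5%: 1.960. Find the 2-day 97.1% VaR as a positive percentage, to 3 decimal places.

8.434%

σ_{2d} = 3.22% × √2 = 4.554%; μ_{2d} = 2 × 0.1% = 0.200%.
VaR = −(0.200%) + 1.896 × 4.554% = 8.434%.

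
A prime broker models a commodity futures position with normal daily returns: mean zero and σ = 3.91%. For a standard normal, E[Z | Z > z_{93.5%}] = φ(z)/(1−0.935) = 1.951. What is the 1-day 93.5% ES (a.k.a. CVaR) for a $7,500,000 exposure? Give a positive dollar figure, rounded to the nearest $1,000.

$572,000

ES = 3.91% × 1.951 = 7.628%.
On $7,500,000: 0.07628 × $7,500,000 = $572,100.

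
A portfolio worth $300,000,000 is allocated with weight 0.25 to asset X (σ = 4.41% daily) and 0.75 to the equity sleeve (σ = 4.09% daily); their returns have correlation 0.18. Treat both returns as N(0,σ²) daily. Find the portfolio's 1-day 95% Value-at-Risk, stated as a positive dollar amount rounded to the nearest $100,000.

σ_p² = 0.25²·4.41² + 0.75²·4.09² + 2·0.18·0.25·0.75·4.41·4.09 = 11.8426 (%²).
σ_p = √11.8426 = 3.441%.
At 95%, z = 1.645.
VaR = 1.645 × 3.441% = 5.660%; on $300,000,000 that is $16,980,000.

$17,000,000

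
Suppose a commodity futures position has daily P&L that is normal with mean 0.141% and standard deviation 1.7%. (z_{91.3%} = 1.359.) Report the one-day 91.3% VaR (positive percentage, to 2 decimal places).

VaR = −μ + z·σ = −(0.141%) + 1.359 × 1.7% = 2.169%.

2.17%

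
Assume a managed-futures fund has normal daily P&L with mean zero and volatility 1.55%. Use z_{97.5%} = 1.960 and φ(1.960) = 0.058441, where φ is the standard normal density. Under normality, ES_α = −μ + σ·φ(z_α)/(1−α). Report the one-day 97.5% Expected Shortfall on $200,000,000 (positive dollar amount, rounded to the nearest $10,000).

Tail multiplier: φ(z)/(1−α) = 0.058441 / 0.025 = 2.338.
ES = 1.55% × 2.338 = 3.624%.
On $200,000,000: 0.03624 × $200,000,000 = $7,248,000.

$7,250,000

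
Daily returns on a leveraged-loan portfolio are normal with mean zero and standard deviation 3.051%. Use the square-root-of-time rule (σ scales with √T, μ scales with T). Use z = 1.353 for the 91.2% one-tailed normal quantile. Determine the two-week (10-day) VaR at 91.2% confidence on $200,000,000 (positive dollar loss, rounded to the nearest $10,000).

σ_{10d} = 3.051% × √10 = 9.648%.
VaR = 1.353 × 9.648% = 13.054%.
On $200,000,000: 0.13054 × $200,000,000 = $26,108,000.

$26,110,000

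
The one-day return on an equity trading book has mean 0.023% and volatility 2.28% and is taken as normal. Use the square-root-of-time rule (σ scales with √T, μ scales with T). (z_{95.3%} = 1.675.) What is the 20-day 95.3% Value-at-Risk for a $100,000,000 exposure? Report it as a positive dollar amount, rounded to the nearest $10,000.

σ_{20d} = 2.28% × √20 = 10.196%; μ_{20d} = 20 × 0.023% = 0.460%.
VaR = −(0.460%) + 1.675 × 10.196% = 16.618%.
On $100,000,000: 0.16618 × $100,000,000 = $16,618,000.

$16,620,000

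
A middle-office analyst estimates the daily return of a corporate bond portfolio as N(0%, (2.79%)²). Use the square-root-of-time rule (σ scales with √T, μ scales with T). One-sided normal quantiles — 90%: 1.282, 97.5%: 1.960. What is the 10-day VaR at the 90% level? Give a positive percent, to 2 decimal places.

11.31%

σ_{10d} = 2.79% × √10 = 8.823%.
VaR = 1.282 × 8.823% = 11.311%.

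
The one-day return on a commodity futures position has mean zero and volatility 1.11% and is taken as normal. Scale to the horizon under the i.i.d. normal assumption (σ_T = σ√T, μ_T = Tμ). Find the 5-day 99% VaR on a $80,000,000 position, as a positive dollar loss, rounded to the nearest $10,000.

At 99%, z = 2.326.
σ_{5d} = 1.11% × √5 = 2.482%.
VaR = 2.326 × 2.482% = 5.773%.
On $80,000,000: 0.05773 × $80,000,000 = $4,618,400.

$4,620,000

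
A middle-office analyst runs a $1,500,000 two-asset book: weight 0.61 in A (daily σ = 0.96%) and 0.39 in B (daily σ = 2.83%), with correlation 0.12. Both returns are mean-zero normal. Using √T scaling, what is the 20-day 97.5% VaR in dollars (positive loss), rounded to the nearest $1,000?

σ_p = √(0.61²·0.96² + 0.39²·2.83² + 2·0.12·0.61·0.39·0.96·2.83) = 1.310%.
σ_{20d} = 1.310% × √20 = 5.858%.
z(97.5%) = 1.960.
VaR = 1.960 × 5.858% = 11.482%; on $1,500,000 that is $172,230.

$172,000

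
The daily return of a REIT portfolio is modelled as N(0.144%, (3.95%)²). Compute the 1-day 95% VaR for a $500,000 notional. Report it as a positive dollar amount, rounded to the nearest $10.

At 95% one-sided, z = 1.645.
VaR = −μ + z·σ = −(0.144%) + 1.645 × 3.95% = 6.354%.
On $500,000: 0.06354 × $500,000 = $31,770.

$31,770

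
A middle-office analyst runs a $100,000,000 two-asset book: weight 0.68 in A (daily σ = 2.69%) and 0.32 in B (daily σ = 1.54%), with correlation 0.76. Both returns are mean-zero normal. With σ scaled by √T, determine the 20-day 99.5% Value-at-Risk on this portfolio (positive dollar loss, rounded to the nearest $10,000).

σ_p = √(0.68²·2.69² + 0.32²·1.54² + 2·0.76·0.68·0.32·2.69·1.54) = 2.227%.
σ_{20d} = 2.227% × √20 = 9.959%.
z(99.5%) = 2.576.
VaR = 2.576 × 9.959% = 25.654%; on $100,000,000 that is $25,654,000.

$25,650,000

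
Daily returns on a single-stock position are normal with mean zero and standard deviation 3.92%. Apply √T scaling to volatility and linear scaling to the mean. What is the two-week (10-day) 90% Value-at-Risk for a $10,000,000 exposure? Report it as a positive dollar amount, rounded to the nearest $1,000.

$1,589,000

At 90%, z = 1.282.
σ_{10d} = 3.92% × √10 = 12.396%.
VaR = 1.282 × 12.396% = 15.892%.
On $10,000,000: 0.15892 × $10,000,000 = $1,589,200.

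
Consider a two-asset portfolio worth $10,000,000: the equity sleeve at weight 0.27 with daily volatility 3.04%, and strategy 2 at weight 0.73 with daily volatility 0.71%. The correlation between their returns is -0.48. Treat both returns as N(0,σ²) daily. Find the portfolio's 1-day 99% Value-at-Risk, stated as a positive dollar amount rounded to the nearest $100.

$170,000

σ_p² = 0.27²·3.04² + 0.73²·0.71² + 2·-0.48·0.27·0.73·3.04·0.71 = 0.5339 (%²).
σ_p = √0.5339 = 0.731%.
At 99%, z = 2.326.
VaR = 2.326 × 0.731% = 1.700%; on $10,000,000 that is $170,000.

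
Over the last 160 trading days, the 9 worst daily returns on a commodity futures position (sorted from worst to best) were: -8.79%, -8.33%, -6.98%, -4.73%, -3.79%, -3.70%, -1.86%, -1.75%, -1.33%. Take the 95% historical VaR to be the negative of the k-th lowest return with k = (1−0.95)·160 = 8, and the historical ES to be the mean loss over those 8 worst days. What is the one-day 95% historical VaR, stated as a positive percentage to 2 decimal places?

1.75%

k = 8; the 8th lowest return is -1.75%, so VaR = 1.75%.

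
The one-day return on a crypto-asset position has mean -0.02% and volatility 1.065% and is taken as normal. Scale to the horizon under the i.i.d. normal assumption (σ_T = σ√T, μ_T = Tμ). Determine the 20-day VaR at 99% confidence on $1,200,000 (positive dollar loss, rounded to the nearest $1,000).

$138,000

At 99%, z = 2.326.
σ_{20d} = 1.065% × √20 = 4.763%; μ_{20d} = 20 × -0.02% = -0.400%.
VaR = −(-0.400%) + 2.326 × 4.763% = 11.479%.
On $1,200,000: 0.11479 × $1,200,000 = $137,748.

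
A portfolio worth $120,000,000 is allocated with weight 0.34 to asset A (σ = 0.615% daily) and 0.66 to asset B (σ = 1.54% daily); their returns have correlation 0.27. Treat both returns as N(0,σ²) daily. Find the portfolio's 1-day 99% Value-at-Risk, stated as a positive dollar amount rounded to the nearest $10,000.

$3,050,000

σ_p² = 0.34²·0.615² + 0.66²·1.54² + 2·0.27·0.34·0.66·0.615·1.54 = 1.1916 (%²).
σ_p = √1.1916 = 1.092%.
At 99%, z = 2.326.
VaR = 2.326 × 1.092% = 2.540%; on $120,000,000 that is $3,048,000.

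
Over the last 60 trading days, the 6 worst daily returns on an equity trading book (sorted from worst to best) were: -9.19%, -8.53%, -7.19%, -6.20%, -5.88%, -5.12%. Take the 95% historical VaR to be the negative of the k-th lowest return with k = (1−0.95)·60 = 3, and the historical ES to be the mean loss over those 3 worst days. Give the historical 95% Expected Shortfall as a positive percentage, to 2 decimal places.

The 3 worst returns sum to -24.91%.
ES = −(-24.91%) / 3 = 8.3033…% ≈ 8.30%.

8.30%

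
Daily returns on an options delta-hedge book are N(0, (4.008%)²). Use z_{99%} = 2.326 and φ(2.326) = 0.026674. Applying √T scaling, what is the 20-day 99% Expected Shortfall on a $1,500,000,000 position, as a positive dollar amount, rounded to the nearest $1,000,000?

$717,000,000

σ_{20d} = 4.008% × √20 = 17.924%.
ES multiplier = φ(z)/(1−α) = 0.026674/0.01 = 2.667.
ES = 17.924% × 2.667 = 47.803%; on $1,500,000,000: $717,045,000.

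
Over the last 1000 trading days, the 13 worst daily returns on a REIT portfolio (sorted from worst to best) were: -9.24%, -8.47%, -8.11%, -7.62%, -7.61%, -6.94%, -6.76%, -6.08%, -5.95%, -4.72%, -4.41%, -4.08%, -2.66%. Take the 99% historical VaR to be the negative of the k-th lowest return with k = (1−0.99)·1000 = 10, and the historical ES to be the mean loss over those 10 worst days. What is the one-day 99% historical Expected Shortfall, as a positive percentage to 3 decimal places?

The 10 worst returns sum to -71.50%.
ES = −(-71.50%) / 10 = 7.15% ≈ 7.150%.

7.150%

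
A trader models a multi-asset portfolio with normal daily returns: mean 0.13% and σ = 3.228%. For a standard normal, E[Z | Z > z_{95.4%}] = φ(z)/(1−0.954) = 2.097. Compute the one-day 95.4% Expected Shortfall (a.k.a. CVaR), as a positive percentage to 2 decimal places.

6.64%

ES = −(0.13%) + 3.228% × 2.097 = 6.639%.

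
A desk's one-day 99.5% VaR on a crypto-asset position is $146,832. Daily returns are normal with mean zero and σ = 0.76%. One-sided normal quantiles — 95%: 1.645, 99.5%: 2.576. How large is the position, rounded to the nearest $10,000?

VaR as a fraction of value: z·σ = 2.576 × 0.76% = 1.95776%.
Position = $146,832 / 0.0195776 = $7,500,000.

$7,500,000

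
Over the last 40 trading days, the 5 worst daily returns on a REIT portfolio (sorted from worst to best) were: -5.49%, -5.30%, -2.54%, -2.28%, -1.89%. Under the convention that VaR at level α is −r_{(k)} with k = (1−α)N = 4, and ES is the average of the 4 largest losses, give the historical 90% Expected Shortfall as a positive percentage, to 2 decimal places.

The 4 worst returns sum to -15.61%.
ES = −(-15.61%) / 4 = 3.9025% ≈ 3.90%.

3.90%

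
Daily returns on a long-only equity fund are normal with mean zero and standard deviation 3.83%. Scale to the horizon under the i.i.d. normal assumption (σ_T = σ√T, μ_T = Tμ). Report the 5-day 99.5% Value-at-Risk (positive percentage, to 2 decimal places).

22.06%

At 99.5%, z = 2.576.
σ_{5d} = 3.83% × √5 = 8.564%.
VaR = 2.576 × 8.564% = 22.061%.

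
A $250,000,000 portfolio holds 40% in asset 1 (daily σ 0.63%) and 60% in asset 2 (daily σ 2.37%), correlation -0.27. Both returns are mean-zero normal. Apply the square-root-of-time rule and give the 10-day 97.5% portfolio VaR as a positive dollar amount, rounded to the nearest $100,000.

σ_p = √(0.4²·0.63² + 0.6²·2.37² + 2·-0.27·0.4·0.6·0.63·2.37) = 1.376%.
σ_{10d} = 1.376% × √10 = 4.351%.
z(97.5%) = 1.960.
VaR = 1.960 × 4.351% = 8.528%; on $250,000,000 that is $21,320,000.

$21,300,000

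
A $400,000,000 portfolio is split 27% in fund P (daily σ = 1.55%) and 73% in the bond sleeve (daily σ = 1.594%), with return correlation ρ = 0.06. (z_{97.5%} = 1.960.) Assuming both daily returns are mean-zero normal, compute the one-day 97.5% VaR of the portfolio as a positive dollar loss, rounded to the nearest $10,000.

$9,880,000

σ_p² = 0.27²·1.55² + 0.73²·1.594² + 2·0.06·0.27·0.73·1.55·1.594 = 1.5876 (%²).
σ_p = √1.5876 = 1.260%.
VaR = 1.960 × 1.260% = 2.470%; on $400,000,000 that is $9,880,000.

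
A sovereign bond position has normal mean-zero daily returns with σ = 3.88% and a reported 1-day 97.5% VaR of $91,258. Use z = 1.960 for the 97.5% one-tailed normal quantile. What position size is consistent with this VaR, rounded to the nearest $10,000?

VaR as a fraction of value: z·σ = 1.960 × 3.88% = 7.6048%.
Position = $91,258 / 0.076048 = $1,200,005.

$1,200,000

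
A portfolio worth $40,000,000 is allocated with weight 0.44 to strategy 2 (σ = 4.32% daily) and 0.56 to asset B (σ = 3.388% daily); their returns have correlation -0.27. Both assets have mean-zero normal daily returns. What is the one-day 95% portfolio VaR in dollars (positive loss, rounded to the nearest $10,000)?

σ_p² = 0.44²·4.32² + 0.56²·3.388² + 2·-0.27·0.44·0.56·4.32·3.388 = 5.2653 (%²).
σ_p = √5.2653 = 2.295%.
At 95%, z = 1.645.
VaR = 1.645 × 2.295% = 3.775%; on $40,000,000 that is $1,510,000.

$1,510,000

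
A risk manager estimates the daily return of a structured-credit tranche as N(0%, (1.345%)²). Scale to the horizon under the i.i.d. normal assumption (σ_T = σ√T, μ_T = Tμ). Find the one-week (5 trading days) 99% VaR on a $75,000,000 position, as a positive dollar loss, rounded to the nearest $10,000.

At 99%, z = 2.326.
σ_{5d} = 1.345% × √5 = 3.008%.
VaR = 2.326 × 3.008% = 6.997%.
On $75,000,000: 0.06997 × $75,000,000 = $5,247,750.

$5,250,000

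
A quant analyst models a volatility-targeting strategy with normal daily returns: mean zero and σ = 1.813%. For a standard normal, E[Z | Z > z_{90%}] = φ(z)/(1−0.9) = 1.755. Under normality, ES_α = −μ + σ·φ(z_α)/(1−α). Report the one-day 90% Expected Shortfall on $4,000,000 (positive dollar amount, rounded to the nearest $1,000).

ES = 1.813% × 1.755 = 3.182%.
On $4,000,000: 0.03182 × $4,000,000 = $127,280.

$127,000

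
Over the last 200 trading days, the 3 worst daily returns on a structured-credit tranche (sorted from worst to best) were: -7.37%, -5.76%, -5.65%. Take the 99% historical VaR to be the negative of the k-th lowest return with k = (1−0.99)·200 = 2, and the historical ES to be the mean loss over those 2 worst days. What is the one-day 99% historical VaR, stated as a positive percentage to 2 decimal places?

k = 2; the 2nd lowest return is -5.76%, so VaR = 5.76%.

5.76%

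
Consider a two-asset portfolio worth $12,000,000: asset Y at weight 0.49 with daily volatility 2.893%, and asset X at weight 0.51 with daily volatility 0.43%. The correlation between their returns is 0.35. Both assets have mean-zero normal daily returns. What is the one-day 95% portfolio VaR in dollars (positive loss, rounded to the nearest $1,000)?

$298,000

σ_p² = 0.49²·2.893² + 0.51²·0.43² + 2·0.35·0.49·0.51·2.893·0.43 = 2.2752 (%²).
σ_p = √2.2752 = 1.508%.
At 95%, z = 1.645.
VaR = 1.645 × 1.508% = 2.481%; on $12,000,000 that is $297,720.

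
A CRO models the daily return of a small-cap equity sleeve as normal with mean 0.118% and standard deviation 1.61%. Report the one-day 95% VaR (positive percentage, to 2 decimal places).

At 95% one-sided, z = 1.645.
VaR = −μ + z·σ = −(0.118%) + 1.645 × 1.61% = 2.530%.

2.53%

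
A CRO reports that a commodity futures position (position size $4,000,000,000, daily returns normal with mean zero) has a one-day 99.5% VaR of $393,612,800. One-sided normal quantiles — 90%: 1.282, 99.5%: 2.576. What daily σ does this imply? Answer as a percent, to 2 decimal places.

3.82%

VaR as a fraction: $393,612,800 / $4,000,000,000 = 9.840%.
σ = VaR / z = 9.840% / 2.576 = 3.820%.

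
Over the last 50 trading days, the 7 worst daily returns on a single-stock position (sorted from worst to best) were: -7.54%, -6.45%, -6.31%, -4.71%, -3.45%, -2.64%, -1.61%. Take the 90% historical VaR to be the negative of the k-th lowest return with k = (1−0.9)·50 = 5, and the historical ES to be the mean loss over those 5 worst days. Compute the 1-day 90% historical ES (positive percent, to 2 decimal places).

The 5 worst returns sum to -28.46%.
ES = −(-28.46%) / 5 = 5.692% ≈ 5.69%.

5.69%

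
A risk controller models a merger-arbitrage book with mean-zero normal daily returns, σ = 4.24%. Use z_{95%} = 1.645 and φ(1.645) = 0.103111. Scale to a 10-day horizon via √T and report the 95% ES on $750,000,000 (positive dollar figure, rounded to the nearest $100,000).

σ_{10d} = 4.24% × √10 = 13.408%.
ES multiplier = φ(z)/(1−α) = 0.103111/0.05 = 2.062.
ES = 13.408% × 2.062 = 27.647%; on $750,000,000: $207,352,500.

$207,400,000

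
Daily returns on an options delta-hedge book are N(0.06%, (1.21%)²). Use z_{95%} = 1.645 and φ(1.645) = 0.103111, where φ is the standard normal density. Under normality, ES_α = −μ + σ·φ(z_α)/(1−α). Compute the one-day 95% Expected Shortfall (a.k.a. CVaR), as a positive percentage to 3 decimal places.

Tail multiplier: φ(z)/(1−α) = 0.103111 / 0.05 = 2.062.
ES = −(0.06%) + 1.21% × 2.062 = 2.435%.

2.435%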